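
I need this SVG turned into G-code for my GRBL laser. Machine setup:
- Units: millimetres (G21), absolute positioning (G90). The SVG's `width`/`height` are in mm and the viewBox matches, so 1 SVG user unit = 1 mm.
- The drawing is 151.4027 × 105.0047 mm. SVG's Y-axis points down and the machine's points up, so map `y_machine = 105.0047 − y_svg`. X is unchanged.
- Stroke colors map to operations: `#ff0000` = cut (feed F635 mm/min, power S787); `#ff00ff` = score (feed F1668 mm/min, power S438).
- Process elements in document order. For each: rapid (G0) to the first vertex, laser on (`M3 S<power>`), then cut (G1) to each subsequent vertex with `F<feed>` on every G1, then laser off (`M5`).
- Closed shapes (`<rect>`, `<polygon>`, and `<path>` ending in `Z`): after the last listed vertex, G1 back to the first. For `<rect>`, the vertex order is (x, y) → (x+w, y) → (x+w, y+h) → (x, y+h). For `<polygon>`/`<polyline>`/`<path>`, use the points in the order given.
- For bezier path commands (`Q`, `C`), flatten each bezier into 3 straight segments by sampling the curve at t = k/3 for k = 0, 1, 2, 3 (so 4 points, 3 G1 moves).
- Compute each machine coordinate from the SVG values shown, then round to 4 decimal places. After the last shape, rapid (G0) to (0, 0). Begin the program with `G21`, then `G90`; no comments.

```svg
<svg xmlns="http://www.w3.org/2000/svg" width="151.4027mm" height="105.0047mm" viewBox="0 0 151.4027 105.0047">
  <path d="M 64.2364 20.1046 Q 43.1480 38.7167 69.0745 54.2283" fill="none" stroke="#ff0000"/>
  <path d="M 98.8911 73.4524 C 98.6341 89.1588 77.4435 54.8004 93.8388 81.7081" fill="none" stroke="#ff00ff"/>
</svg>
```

1 u = 1 mm; y_m = 105.0047 − y.

[1] `<path>` quadratic bezier, #ff0000→cut S787 F635: (64.2364,84.9001) → (55.4013,72.8365) → (57.0140,61.4620) → (69.0745,50.7764)

[2] `<path>` cubic bezier, #ff00ff→score S438 F1668: (98.8911,31.5523) → (93.8236,28.4108) → (87.8047,33.9056) → (93.8388,23.2966)

G21
G90
G0 X64.2364 Y84.9001
M3 S787
G1 X55.4013 Y72.8365 F635
G1 X57.0140 Y61.4620 F635
G1 X69.0745 Y50.7764 F635
M5
G0 X98.8911 Y31.5523
M3 S438
G1 X93.8236 Y28.4108 F1668
G1 X87.8047 Y33.9056 F1668
G1 X93.8388 Y23.2966 F1668
M5
G0 X0.0000 Y0.0000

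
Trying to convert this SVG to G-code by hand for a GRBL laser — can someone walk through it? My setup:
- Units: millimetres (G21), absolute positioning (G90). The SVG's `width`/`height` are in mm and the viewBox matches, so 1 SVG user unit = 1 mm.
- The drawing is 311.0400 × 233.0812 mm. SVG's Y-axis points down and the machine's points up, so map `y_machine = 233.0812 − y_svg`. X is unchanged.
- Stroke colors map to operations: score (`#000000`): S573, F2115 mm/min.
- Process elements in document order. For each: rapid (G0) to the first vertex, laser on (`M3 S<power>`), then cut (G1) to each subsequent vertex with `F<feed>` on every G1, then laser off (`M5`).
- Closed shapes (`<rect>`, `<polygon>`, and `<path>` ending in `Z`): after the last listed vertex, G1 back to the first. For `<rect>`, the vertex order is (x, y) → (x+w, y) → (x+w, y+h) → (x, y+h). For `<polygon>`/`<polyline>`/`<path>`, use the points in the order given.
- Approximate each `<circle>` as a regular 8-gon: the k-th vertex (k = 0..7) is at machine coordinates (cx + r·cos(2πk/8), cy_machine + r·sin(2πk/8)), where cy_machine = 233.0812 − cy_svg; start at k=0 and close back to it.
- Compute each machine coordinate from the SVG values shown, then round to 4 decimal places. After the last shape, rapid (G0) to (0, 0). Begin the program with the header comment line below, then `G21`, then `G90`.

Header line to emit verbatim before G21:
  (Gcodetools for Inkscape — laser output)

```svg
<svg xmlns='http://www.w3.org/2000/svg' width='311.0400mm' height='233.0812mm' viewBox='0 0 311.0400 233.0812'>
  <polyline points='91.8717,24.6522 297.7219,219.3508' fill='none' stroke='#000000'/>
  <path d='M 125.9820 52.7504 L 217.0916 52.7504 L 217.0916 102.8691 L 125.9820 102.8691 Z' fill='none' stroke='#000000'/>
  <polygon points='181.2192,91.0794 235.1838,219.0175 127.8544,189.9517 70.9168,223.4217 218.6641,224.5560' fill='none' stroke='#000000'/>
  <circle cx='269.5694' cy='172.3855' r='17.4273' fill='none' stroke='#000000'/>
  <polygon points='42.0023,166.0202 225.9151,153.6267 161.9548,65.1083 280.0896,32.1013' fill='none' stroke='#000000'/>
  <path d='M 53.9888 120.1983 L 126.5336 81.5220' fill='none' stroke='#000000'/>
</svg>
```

(Gcodetools for Inkscape — laser output)
G21
G90
G0 X91.8717 Y208.4290
M3 S573
G1 X297.7219 Y13.7304 F2115
M5
G0 X125.9820 Y180.3308
M3 S573
G1 X217.0916 Y180.3308 F2115
G1 X217.0916 Y130.2121 F2115
G1 X125.9820 Y130.2121 F2115
G1 X125.9820 Y180.3308 F2115
M5
G0 X181.2192 Y142.0018
M3 S573
G1 X235.1838 Y14.0637 F2115
G1 X127.8544 Y43.1295 F2115
G1 X70.9168 Y9.6595 F2115
G1 X218.6641 Y8.5252 F2115
G1 X181.2192 Y142.0018 F2115
M5
G0 X286.9967 Y60.6957
M3 S573
G1 X281.8924 Y73.0187 F2115
G1 X269.5694 Y78.1230 F2115
G1 X257.2464 Y73.0187 F2115
G1 X252.1421 Y60.6957 F2115
G1 X257.2464 Y48.3727 F2115
G1 X269.5694 Y43.2684 F2115
G1 X281.8924 Y48.3727 F2115
G1 X286.9967 Y60.6957 F2115
M5
G0 X42.0023 Y67.0610
M3 S573
G1 X225.9151 Y79.4545 F2115
G1 X161.9548 Y167.9729 F2115
G1 X280.0896 Y200.9799 F2115
G1 X42.0023 Y67.0610 F2115
M5
G0 X53.9888 Y112.8829
M3 S573
G1 X126.5336 Y151.5592 F2115
M5
G0 X0.0000 Y0.0000

viewBox `0 0 311.0400 233.0812` with mm width/height → 1 unit = 1 mm. Flip: y_m = 233.0812 − y_svg.

**Shape 1** — `<polyline>` line segment, stroke `#000000` → score (S573, F2115). Machine vertices: (91.8717,208.4290) → (297.7219,13.7304). Open path.

**Shape 2** — `<path>` rectangle, stroke `#000000` → score (S573, F2115). Machine vertices: (125.9820,180.3308) → (217.0916,180.3308) → (217.0916,130.2121) → (125.9820,130.2121) → (125.9820,180.3308). Closed: final G1 returns to the first vertex.

**Shape 3** — `<polygon>` closed polygon, stroke `#000000` → score (S573, F2115). Machine vertices: (181.2192,142.0018) → (235.1838,14.0637) → (127.8544,43.1295) → (70.9168,9.6595) → (218.6641,8.5252) → (181.2192,142.0018). Closed: final G1 returns to the first vertex.

**Shape 4** — `<circle>` circle, stroke `#000000` → score (S573, F2115). Machine vertices: (286.9967,60.6957) → (281.8924,73.0187) → (269.5694,78.1230) → (257.2464,73.0187) → (252.1421,60.6957) → (257.2464,48.3727) → (269.5694,43.2684) → (281.8924,48.3727) → (286.9967,60.6957). Closed: final G1 returns to the first vertex.

**Shape 5** — `<polygon>` closed polygon, stroke `#000000` → score (S573, F2115). Machine vertices: (42.0023,67.0610) → (225.9151,79.4545) → (161.9548,167.9729) → (280.0896,200.9799) → (42.0023,67.0610). Closed: final G1 returns to the first vertex.

**Shape 6** — `<path>` line segment, stroke `#000000` → score (S573, F2115). Machine vertices: (53.9888,112.8829) → (126.5336,151.5592). Open path.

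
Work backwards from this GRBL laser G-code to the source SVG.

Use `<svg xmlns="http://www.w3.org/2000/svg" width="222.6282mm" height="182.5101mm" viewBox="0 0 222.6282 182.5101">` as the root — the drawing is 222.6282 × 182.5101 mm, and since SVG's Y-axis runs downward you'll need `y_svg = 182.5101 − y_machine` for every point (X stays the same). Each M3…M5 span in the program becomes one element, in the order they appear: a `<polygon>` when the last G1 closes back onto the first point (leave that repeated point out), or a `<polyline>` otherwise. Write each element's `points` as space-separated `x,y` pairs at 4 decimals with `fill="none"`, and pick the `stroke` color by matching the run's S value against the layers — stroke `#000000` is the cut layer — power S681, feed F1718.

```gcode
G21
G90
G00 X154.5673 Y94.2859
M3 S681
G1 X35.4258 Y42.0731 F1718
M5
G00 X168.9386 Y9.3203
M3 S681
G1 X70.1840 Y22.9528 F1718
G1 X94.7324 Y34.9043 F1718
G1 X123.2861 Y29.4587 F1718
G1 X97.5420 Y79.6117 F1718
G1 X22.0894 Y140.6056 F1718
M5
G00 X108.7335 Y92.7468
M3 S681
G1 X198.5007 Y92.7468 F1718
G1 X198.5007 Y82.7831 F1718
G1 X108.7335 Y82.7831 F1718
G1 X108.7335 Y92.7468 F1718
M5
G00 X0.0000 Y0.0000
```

y_svg = 182.5101 − y_m. Every run uses S681, so all elements get stroke `#000000` (cut).

[1] open run; points: 154.5673,88.2242 35.4258,140.4370

[2] open run; points: 168.9386,173.1898 70.1840,159.5573 94.7324,147.6058 123.2861,153.0514 97.5420,102.8984 22.0894,41.9045

[3] closed run; points: 108.7335,89.7633 198.5007,89.7633 198.5007,99.7270 108.7335,99.7270

<svg xmlns="http://www.w3.org/2000/svg" width="222.6282mm" height="182.5101mm" viewBox="0 0 222.6282 182.5101">
  <polyline points="154.5673,88.2242 35.4258,140.4370" fill="none" stroke="#000000"/>
  <polyline points="168.9386,173.1898 70.1840,159.5573 94.7324,147.6058 123.2861,153.0514 97.5420,102.8984 22.0894,41.9045" fill="none" stroke="#000000"/>
  <polygon points="108.7335,89.7633 198.5007,89.7633 198.5007,99.7270 108.7335,99.7270" fill="none" stroke="#000000"/>
</svg>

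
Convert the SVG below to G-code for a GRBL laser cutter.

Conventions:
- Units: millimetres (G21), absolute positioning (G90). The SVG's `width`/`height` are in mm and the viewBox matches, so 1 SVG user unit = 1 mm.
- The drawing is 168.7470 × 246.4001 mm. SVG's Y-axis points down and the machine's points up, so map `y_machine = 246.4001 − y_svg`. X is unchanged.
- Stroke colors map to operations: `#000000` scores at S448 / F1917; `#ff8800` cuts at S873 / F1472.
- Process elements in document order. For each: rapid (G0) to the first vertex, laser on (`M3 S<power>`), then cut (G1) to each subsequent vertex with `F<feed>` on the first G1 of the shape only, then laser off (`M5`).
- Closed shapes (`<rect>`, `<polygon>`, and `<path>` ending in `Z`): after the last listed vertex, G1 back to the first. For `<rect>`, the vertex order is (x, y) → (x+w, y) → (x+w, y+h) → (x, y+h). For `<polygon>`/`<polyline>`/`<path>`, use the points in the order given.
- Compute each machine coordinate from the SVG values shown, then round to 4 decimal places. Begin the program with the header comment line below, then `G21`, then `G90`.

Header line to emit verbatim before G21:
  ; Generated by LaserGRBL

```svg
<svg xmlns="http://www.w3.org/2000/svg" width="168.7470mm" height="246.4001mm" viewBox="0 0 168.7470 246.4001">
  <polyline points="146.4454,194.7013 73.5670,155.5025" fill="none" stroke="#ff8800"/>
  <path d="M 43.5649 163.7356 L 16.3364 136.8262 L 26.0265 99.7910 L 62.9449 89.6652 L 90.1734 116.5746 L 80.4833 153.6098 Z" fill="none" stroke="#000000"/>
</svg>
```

1 u = 1 mm; y_m = 246.4001 − y.

[1] `<polyline>` line segment, #ff8800→cut S873 F1472: (146.4454,51.6988) → (73.5670,90.8976)

[2] `<path>` regular polygon, #000000→score S448 F1917: (43.5649,82.6645) → (16.3364,109.5739) → (26.0265,146.6091) → (62.9449,156.7349) → (90.1734,129.8255) → (80.4833,92.7903) → (43.5649,82.6645) (closed)

; Generated by LaserGRBL
G21
G90
G0 X146.4454 Y51.6988
M3 S873
G1 X73.5670 Y90.8976 F1472
M5
G0 X43.5649 Y82.6645
M3 S448
G1 X16.3364 Y109.5739 F1917
G1 X26.0265 Y146.6091
G1 X62.9449 Y156.7349
G1 X90.1734 Y129.8255
G1 X80.4833 Y92.7903
G1 X43.5649 Y82.6645
M5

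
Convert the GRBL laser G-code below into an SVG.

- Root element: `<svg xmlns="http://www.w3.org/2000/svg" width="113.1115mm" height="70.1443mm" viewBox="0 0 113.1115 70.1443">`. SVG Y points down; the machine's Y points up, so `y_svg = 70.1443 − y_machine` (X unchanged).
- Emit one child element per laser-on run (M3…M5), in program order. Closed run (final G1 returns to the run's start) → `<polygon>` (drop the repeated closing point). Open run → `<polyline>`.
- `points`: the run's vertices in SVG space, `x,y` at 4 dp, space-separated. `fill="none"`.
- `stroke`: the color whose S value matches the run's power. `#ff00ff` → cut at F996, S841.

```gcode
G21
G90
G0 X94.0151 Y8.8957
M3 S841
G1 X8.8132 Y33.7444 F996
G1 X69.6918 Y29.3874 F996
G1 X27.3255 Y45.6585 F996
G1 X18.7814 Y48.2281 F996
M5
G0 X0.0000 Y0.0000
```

Each laser-on run becomes one SVG element. Flip Y back into SVG space with y_svg = 70.1443 − y_machine. Every run uses S841, so all elements get stroke `#ff00ff` (cut).

Run 1: The run is open, so emit a `<polyline>` with points (Y-flipped): 94.0151,61.2486 8.8132,36.3999 69.6918,40.7569 27.3255,24.4858 18.7814,21.9162.

<svg xmlns="http://www.w3.org/2000/svg" width="113.1115mm" height="70.1443mm" viewBox="0 0 113.1115 70.1443">
  <polyline points="94.0151,61.2486 8.8132,36.3999 69.6918,40.7569 27.3255,24.4858 18.7814,21.9162" fill="none" stroke="#ff00ff"/>
</svg>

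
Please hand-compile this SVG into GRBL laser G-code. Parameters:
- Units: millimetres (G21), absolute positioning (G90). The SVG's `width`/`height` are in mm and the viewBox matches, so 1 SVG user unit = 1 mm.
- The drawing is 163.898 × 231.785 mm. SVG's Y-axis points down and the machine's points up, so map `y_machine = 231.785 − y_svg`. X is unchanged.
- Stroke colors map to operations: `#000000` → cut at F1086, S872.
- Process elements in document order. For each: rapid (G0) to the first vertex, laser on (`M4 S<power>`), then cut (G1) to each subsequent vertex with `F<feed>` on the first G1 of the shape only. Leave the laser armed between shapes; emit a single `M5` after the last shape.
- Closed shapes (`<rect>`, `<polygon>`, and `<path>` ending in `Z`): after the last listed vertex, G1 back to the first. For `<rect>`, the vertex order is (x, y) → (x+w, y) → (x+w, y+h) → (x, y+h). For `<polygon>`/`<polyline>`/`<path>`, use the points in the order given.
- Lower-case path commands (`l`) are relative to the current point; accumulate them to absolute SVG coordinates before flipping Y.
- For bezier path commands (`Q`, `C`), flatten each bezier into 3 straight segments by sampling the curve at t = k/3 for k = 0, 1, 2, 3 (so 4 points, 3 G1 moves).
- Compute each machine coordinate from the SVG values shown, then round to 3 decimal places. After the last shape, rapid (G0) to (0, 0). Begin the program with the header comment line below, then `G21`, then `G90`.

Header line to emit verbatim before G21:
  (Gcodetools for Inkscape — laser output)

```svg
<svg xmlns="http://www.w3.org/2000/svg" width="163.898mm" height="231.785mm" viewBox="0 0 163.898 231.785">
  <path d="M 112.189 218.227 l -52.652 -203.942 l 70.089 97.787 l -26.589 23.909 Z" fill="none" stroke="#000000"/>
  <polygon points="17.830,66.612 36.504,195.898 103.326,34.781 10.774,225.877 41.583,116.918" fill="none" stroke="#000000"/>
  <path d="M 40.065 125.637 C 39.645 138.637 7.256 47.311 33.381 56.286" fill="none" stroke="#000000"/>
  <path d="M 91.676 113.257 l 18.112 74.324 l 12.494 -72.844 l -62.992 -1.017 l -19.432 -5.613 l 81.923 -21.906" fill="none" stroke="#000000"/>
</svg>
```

1 u = 1 mm; y_m = 231.785 − y.

[1] `<path>` closed polygon, #000000→cut S872 F1086: (112.189,13.558) → (59.537,217.500) → (129.626,119.713) → (103.037,95.804) → (112.189,13.558) (closed)

[2] `<polygon>` closed polygon, #000000→cut S872 F1086: (17.830,165.173) → (36.504,35.887) → (103.326,197.004) → (10.774,5.908) → (41.583,114.867) → (17.830,165.173) (closed)

[3] `<path>` cubic bezier, #000000→cut S872 F1086: (40.065,106.148) → (32.340,120.345) → (23.409,158.619) → (33.381,175.499)

[4] `<path>` open polyline, #000000→cut S872 F1086: (91.676,118.528) → (109.788,44.204) → (122.282,117.048) → (59.290,118.065) → (39.858,123.678) → (121.781,145.584)

(Gcodetools for Inkscape — laser output)
G21
G90
G0 X112.189 Y13.558
M4 S872
G1 X59.537 Y217.500 F1086
G1 X129.626 Y119.713
G1 X103.037 Y95.804
G1 X112.189 Y13.558
G0 X17.830 Y165.173
M4 S872
G1 X36.504 Y35.887 F1086
G1 X103.326 Y197.004
G1 X10.774 Y5.908
G1 X41.583 Y114.867
G1 X17.830 Y165.173
G0 X40.065 Y106.148
M4 S872
G1 X32.340 Y120.345 F1086
G1 X23.409 Y158.619
G1 X33.381 Y175.499
G0 X91.676 Y118.528
M4 S872
G1 X109.788 Y44.204 F1086
G1 X122.282 Y117.048
G1 X59.290 Y118.065
G1 X39.858 Y123.678
G1 X121.781 Y145.584
M5
G0 X0.000 Y0.000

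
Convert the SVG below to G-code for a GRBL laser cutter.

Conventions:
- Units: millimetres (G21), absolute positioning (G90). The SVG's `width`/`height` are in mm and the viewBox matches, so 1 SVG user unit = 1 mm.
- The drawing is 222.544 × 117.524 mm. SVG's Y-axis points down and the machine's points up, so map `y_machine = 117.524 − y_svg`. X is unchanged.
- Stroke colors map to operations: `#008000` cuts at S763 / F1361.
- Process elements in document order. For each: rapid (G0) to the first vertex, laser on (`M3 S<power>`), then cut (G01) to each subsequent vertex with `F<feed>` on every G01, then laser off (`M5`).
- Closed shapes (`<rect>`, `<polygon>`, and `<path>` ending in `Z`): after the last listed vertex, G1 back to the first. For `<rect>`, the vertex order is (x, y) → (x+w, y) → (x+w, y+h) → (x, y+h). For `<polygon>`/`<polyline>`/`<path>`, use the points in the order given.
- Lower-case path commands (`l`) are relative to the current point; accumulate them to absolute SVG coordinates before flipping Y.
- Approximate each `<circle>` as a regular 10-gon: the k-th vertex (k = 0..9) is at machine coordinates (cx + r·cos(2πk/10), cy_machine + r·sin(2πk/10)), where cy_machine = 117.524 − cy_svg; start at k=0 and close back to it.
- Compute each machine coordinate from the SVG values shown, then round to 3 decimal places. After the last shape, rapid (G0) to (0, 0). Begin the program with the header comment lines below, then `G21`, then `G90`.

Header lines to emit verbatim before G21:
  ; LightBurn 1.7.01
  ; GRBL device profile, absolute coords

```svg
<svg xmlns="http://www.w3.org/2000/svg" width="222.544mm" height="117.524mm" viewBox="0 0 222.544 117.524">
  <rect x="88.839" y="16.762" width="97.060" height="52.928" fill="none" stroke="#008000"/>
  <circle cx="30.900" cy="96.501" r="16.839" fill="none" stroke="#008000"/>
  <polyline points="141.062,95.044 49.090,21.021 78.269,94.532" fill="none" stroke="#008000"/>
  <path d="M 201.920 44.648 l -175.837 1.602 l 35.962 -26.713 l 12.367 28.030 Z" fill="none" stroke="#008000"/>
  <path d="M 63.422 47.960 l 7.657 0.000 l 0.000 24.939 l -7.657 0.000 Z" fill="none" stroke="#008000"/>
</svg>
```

Since the viewBox matches the mm dimensions, user units are millimetres directly. The only transform is the Y-flip y_m = 117.524 − y_svg.

Shape 1 is a rectangle drawn with `<rect>`. Its stroke #008000 means cut at S763, F1361. After flipping Y the toolpath is (88.839,100.762) → (185.899,100.762) → (185.899,47.834) → (88.839,47.834) → (88.839,100.762), returning to the start.

Shape 2 is a circle drawn with `<circle>`. Its stroke #008000 means cut at S763, F1361. After flipping Y the toolpath is (47.739,21.023) → (44.523,30.921) → (36.104,37.038) → (25.696,37.038) → (17.277,30.921) → (14.061,21.023) → (17.277,11.125) → (25.696,5.008) → (36.104,5.008) → (44.523,11.125) → (47.739,21.023), returning to the start.

Shape 3 is a open polyline drawn with `<polyline>`. Its stroke #008000 means cut at S763, F1361. After flipping Y the toolpath is (141.062,22.480) → (49.090,96.503) → (78.269,22.992).

Shape 4 is a closed polygon drawn with `<path>`. Its stroke #008000 means cut at S763, F1361. After flipping Y the toolpath is (201.920,72.876) → (26.083,71.274) → (62.045,97.987) → (74.412,69.957) → (201.920,72.876), returning to the start.

Shape 5 is a rectangle drawn with `<path>`. Its stroke #008000 means cut at S763, F1361. After flipping Y the toolpath is (63.422,69.564) → (71.079,69.564) → (71.079,44.625) → (63.422,44.625) → (63.422,69.564), returning to the start.

; LightBurn 1.7.01
; GRBL device profile, absolute coords
G21
G90
G0 X88.839 Y100.762
M3 S763
G01 X185.899 Y100.762 F1361
G01 X185.899 Y47.834 F1361
G01 X88.839 Y47.834 F1361
G01 X88.839 Y100.762 F1361
M5
G0 X47.739 Y21.023
M3 S763
G01 X44.523 Y30.921 F1361
G01 X36.104 Y37.038 F1361
G01 X25.696 Y37.038 F1361
G01 X17.277 Y30.921 F1361
G01 X14.061 Y21.023 F1361
G01 X17.277 Y11.125 F1361
G01 X25.696 Y5.008 F1361
G01 X36.104 Y5.008 F1361
G01 X44.523 Y11.125 F1361
G01 X47.739 Y21.023 F1361
M5
G0 X141.062 Y22.480
M3 S763
G01 X49.090 Y96.503 F1361
G01 X78.269 Y22.992 F1361
M5
G0 X201.920 Y72.876
M3 S763
G01 X26.083 Y71.274 F1361
G01 X62.045 Y97.987 F1361
G01 X74.412 Y69.957 F1361
G01 X201.920 Y72.876 F1361
M5
G0 X63.422 Y69.564
M3 S763
G01 X71.079 Y69.564 F1361
G01 X71.079 Y44.625 F1361
G01 X63.422 Y44.625 F1361
G01 X63.422 Y69.564 F1361
M5
G0 X0.000 Y0.000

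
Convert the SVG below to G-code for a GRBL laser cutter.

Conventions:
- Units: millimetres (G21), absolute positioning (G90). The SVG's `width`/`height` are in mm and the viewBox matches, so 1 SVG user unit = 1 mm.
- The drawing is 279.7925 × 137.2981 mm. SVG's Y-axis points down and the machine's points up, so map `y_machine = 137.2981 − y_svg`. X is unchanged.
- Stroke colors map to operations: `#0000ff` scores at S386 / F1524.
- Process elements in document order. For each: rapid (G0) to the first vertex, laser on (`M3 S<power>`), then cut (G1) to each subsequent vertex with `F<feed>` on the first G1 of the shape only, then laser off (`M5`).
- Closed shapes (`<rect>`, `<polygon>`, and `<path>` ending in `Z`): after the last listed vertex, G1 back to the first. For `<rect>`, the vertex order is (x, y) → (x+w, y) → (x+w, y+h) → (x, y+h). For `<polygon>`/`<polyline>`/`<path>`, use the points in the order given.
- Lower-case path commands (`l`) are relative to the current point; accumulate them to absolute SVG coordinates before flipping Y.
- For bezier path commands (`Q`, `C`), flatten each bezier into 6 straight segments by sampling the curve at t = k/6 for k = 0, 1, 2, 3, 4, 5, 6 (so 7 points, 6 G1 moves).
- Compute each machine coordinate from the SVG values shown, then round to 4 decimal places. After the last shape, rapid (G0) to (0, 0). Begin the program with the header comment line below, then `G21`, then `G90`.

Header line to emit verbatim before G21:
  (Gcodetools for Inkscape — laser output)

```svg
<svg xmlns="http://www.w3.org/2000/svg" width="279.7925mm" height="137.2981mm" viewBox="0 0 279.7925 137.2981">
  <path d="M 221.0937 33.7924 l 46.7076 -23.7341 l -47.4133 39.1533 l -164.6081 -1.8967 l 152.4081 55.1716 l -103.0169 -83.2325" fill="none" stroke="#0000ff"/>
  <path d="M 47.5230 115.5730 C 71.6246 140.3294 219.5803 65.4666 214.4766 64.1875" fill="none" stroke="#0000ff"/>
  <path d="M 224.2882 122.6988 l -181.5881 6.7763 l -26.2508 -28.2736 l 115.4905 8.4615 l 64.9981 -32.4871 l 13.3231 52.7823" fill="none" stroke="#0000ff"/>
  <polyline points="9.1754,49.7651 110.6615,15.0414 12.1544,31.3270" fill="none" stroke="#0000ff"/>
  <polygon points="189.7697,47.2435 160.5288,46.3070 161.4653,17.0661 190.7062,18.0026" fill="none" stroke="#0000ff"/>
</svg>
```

Since the viewBox matches the mm dimensions, user units are millimetres directly. The only transform is the Y-flip y_m = 137.2981 − y_svg.

Shape 1 is a open polyline drawn with `<path>`. Its stroke #0000ff means score at S386, F1524. After flipping Y the toolpath is (221.0937,103.5057) → (267.8013,127.2398) → (220.3880,88.0865) → (55.7799,89.9832) → (208.1880,34.8116) → (105.1711,118.0441).

Shape 2 is a cubic bezier drawn with `<path>`. Its stroke #0000ff means score at S386, F1524. After flipping Y the toolpath is (47.5230,21.7251) → (68.6130,16.8466) → (102.6532,23.7602) → (141.9518,37.6545) → (178.8166,53.7185) → (205.5555,67.1409) → (214.4766,73.1106).

Shape 3 is a open polyline drawn with `<path>`. Its stroke #0000ff means score at S386, F1524. After flipping Y the toolpath is (224.2882,14.5993) → (42.7001,7.8230) → (16.4493,36.0966) → (131.9398,27.6351) → (196.9379,60.1222) → (210.2610,7.3399).

Shape 4 is a open polyline drawn with `<polyline>`. Its stroke #0000ff means score at S386, F1524. After flipping Y the toolpath is (9.1754,87.5330) → (110.6615,122.2567) → (12.1544,105.9711).

Shape 5 is a regular polygon drawn with `<polygon>`. Its stroke #0000ff means score at S386, F1524. After flipping Y the toolpath is (189.7697,90.0546) → (160.5288,90.9911) → (161.4653,120.2320) → (190.7062,119.2955) → (189.7697,90.0546), returning to the start.

(Gcodetools for Inkscape — laser output)
G21
G90
G0 X221.0937 Y103.5057
M3 S386
G1 X267.8013 Y127.2398 F1524
G1 X220.3880 Y88.0865
G1 X55.7799 Y89.9832
G1 X208.1880 Y34.8116
G1 X105.1711 Y118.0441
M5
G0 X47.5230 Y21.7251
M3 S386
G1 X68.6130 Y16.8466 F1524
G1 X102.6532 Y23.7602
G1 X141.9518 Y37.6545
G1 X178.8166 Y53.7185
G1 X205.5555 Y67.1409
G1 X214.4766 Y73.1106
M5
G0 X224.2882 Y14.5993
M3 S386
G1 X42.7001 Y7.8230 F1524
G1 X16.4493 Y36.0966
G1 X131.9398 Y27.6351
G1 X196.9379 Y60.1222
G1 X210.2610 Y7.3399
M5
G0 X9.1754 Y87.5330
M3 S386
G1 X110.6615 Y122.2567 F1524
G1 X12.1544 Y105.9711
M5
G0 X189.7697 Y90.0546
M3 S386
G1 X160.5288 Y90.9911 F1524
G1 X161.4653 Y120.2320
G1 X190.7062 Y119.2955
G1 X189.7697 Y90.0546
M5
G0 X0.0000 Y0.0000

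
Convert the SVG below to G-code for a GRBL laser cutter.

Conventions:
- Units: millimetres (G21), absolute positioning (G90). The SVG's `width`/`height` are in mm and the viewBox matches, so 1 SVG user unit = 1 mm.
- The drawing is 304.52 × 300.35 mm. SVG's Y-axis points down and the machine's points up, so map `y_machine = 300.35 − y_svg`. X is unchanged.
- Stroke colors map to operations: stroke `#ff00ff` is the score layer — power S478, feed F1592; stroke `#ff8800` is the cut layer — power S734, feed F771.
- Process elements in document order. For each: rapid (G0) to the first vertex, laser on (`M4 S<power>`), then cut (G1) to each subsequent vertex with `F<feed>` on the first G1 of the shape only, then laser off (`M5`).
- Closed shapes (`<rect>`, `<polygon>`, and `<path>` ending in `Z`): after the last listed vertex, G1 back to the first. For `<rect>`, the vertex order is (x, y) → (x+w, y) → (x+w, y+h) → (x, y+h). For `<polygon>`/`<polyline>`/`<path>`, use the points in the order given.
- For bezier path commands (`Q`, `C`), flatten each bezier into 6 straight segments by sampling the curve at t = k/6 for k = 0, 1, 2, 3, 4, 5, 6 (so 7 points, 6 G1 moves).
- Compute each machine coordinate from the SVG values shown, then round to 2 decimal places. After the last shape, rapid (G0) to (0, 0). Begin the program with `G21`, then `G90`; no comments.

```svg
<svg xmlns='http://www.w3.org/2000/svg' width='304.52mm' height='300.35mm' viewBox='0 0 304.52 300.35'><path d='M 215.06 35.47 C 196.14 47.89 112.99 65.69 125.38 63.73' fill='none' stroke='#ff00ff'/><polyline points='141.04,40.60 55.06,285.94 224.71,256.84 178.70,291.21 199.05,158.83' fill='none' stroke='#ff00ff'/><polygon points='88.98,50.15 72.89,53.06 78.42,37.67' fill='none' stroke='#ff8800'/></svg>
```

1 u = 1 mm; y_m = 300.35 − y.

[1] `<path>` cubic bezier, #ff00ff→score S478 F1592: (215.06,264.88) → (200.99,258.34) → (180.65,251.60) → (158.48,245.36) → (138.92,240.32) → (126.41,237.17) → (125.38,236.62)

[2] `<polyline>` open polyline, #ff00ff→score S478 F1592: (141.04,259.75) → (55.06,14.41) → (224.71,43.51) → (178.70,9.14) → (199.05,141.52)

[3] `<polygon>` regular polygon, #ff8800→cut S734 F771: (88.98,250.20) → (72.89,247.29) → (78.42,262.68) → (88.98,250.20) (closed)

G21
G90
G0 X215.06 Y264.88
M4 S478
G1 X200.99 Y258.34 F1592
G1 X180.65 Y251.60
G1 X158.48 Y245.36
G1 X138.92 Y240.32
G1 X126.41 Y237.17
G1 X125.38 Y236.62
M5
G0 X141.04 Y259.75
M4 S478
G1 X55.06 Y14.41 F1592
G1 X224.71 Y43.51
G1 X178.70 Y9.14
G1 X199.05 Y141.52
M5
G0 X88.98 Y250.20
M4 S734
G1 X72.89 Y247.29 F771
G1 X78.42 Y262.68
G1 X88.98 Y250.20
M5
G0 X0.00 Y0.00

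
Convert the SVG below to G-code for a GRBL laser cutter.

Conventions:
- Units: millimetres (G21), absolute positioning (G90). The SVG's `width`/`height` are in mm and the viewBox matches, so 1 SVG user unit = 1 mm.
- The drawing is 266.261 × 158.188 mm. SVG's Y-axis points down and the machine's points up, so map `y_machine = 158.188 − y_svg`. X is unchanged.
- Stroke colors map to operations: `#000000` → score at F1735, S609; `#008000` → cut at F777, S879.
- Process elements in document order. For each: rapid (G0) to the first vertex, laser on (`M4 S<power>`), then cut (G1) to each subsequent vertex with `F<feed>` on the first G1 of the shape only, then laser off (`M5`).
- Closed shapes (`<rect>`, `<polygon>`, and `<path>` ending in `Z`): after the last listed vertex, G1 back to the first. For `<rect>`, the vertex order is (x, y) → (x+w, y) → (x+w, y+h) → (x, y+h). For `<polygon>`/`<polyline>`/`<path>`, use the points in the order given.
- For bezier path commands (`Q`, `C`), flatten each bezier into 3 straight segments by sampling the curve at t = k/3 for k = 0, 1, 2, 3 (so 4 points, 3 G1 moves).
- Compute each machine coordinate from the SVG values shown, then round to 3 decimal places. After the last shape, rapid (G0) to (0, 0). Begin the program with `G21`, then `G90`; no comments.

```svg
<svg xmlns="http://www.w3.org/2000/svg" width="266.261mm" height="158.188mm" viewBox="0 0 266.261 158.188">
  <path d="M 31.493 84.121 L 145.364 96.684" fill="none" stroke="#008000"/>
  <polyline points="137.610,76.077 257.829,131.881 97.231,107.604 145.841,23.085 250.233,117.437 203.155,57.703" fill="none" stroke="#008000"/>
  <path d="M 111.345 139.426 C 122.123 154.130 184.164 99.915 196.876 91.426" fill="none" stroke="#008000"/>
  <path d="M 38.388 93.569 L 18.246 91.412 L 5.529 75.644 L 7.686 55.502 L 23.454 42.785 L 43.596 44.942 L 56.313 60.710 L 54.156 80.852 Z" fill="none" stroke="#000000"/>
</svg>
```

Since the viewBox matches the mm dimensions, user units are millimetres directly. The only transform is the Y-flip y_m = 158.188 − y_svg.

Shape 1 is a line segment drawn with `<path>`. Its stroke #008000 means cut at S879, F777. After flipping Y the toolpath is (31.493,74.067) → (145.364,61.504).

Shape 2 is a open polyline drawn with `<polyline>`. Its stroke #008000 means cut at S879, F777. After flipping Y the toolpath is (137.610,82.111) → (257.829,26.307) → (97.231,50.584) → (145.841,135.103) → (250.233,40.751) → (203.155,100.485).

Shape 3 is a cubic bezier drawn with `<path>`. Its stroke #008000 means cut at S879, F777. After flipping Y the toolpath is (111.345,18.762) → (135.485,22.785) → (171.447,47.277) → (196.876,66.762).

Shape 4 is a regular polygon drawn with `<path>`. Its stroke #000000 means score at S609, F1735. After flipping Y the toolpath is (38.388,64.619) → (18.246,66.776) → (5.529,82.544) → (7.686,102.686) → (23.454,115.403) → (43.596,113.246) → (56.313,97.478) → (54.156,77.336) → (38.388,64.619), returning to the start.

G21
G90
G0 X31.493 Y74.067
M4 S879
G1 X145.364 Y61.504 F777
M5
G0 X137.610 Y82.111
M4 S879
G1 X257.829 Y26.307 F777
G1 X97.231 Y50.584
G1 X145.841 Y135.103
G1 X250.233 Y40.751
G1 X203.155 Y100.485
M5
G0 X111.345 Y18.762
M4 S879
G1 X135.485 Y22.785 F777
G1 X171.447 Y47.277
G1 X196.876 Y66.762
M5
G0 X38.388 Y64.619
M4 S609
G1 X18.246 Y66.776 F1735
G1 X5.529 Y82.544
G1 X7.686 Y102.686
G1 X23.454 Y115.403
G1 X43.596 Y113.246
G1 X56.313 Y97.478
G1 X54.156 Y77.336
G1 X38.388 Y64.619
M5
G0 X0.000 Y0.000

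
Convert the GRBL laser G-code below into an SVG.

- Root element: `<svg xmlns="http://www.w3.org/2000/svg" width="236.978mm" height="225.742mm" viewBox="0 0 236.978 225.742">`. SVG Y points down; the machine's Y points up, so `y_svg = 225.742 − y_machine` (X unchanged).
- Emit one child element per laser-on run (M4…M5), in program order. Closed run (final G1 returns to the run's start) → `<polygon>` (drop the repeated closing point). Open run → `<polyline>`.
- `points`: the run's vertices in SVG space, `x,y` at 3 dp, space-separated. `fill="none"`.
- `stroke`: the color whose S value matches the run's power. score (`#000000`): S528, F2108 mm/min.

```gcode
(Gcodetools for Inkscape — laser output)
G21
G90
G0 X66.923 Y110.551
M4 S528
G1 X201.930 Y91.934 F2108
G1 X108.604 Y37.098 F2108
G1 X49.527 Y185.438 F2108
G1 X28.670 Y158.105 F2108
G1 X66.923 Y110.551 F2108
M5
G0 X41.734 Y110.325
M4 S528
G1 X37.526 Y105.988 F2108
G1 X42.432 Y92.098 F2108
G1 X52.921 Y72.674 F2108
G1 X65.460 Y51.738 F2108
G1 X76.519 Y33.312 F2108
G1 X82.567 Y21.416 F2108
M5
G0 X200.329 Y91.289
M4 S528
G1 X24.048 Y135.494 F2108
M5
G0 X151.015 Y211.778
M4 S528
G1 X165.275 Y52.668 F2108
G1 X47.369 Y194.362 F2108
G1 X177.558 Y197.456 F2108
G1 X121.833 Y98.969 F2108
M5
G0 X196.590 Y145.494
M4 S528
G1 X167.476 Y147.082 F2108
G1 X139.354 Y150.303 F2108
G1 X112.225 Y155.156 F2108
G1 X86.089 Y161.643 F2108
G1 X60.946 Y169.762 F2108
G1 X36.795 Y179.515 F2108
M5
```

<svg xmlns="http://www.w3.org/2000/svg" width="236.978mm" height="225.742mm" viewBox="0 0 236.978 225.742">
  <polygon points="66.923,115.191 201.930,133.808 108.604,188.644 49.527,40.304 28.670,67.637" fill="none" stroke="#000000"/>
  <polyline points="41.734,115.417 37.526,119.754 42.432,133.644 52.921,153.068 65.460,174.004 76.519,192.430 82.567,204.326" fill="none" stroke="#000000"/>
  <polyline points="200.329,134.453 24.048,90.248" fill="none" stroke="#000000"/>
  <polyline points="151.015,13.964 165.275,173.074 47.369,31.380 177.558,28.286 121.833,126.773" fill="none" stroke="#000000"/>
  <polyline points="196.590,80.248 167.476,78.660 139.354,75.439 112.225,70.586 86.089,64.099 60.946,55.980 36.795,46.227" fill="none" stroke="#000000"/>
</svg>

Each laser-on run becomes one SVG element. Flip Y back into SVG space with y_svg = 225.742 − y_machine. Every run uses S528, so all elements get stroke `#000000` (score).

Run 1: The run returns to its start, so emit a `<polygon>` with points (Y-flipped): 66.923,115.191 201.930,133.808 108.604,188.644 49.527,40.304 28.670,67.637.

Run 2: The run is open, so emit a `<polyline>` with points (Y-flipped): 41.734,115.417 37.526,119.754 42.432,133.644 52.921,153.068 65.460,174.004 76.519,192.430 82.567,204.326.

Run 3: The run is open, so emit a `<polyline>` with points (Y-flipped): 200.329,134.453 24.048,90.248.

Run 4: The run is open, so emit a `<polyline>` with points (Y-flipped): 151.015,13.964 165.275,173.074 47.369,31.380 177.558,28.286 121.833,126.773.

Run 5: The run is open, so emit a `<polyline>` with points (Y-flipped): 196.590,80.248 167.476,78.660 139.354,75.439 112.225,70.586 86.089,64.099 60.946,55.980 36.795,46.227.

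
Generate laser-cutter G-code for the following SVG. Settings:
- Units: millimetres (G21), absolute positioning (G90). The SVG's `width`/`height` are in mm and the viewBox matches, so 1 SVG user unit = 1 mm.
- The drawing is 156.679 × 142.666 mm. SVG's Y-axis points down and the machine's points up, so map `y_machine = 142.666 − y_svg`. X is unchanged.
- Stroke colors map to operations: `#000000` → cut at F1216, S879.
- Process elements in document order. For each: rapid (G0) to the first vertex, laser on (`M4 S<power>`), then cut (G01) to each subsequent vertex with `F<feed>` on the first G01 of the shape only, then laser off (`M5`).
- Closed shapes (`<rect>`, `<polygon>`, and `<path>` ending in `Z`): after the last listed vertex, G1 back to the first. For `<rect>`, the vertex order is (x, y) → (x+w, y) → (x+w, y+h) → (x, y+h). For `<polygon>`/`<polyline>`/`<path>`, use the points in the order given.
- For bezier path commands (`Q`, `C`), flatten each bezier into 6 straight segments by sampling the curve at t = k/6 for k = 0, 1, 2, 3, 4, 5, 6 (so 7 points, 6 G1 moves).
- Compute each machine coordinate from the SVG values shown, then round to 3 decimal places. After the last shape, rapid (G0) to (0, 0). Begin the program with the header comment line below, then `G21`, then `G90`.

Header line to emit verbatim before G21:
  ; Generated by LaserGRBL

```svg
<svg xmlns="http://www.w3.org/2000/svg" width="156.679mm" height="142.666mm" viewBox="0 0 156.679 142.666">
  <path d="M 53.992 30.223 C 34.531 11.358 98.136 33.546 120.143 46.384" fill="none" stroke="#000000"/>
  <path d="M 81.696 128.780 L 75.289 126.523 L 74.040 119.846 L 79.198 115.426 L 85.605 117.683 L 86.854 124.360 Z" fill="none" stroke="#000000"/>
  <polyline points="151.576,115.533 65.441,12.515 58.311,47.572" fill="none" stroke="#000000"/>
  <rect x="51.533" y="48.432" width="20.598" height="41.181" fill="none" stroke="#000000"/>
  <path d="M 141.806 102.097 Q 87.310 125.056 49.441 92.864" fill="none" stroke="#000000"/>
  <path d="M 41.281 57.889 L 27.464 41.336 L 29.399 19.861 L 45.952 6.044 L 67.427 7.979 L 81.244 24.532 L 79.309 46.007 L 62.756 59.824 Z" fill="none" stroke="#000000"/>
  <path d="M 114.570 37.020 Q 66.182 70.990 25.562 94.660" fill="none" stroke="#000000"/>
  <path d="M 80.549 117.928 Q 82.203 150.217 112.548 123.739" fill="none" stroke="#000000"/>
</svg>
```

Since the viewBox matches the mm dimensions, user units are millimetres directly. The only transform is the Y-flip y_m = 142.666 − y_svg.

Shape 1 is a cubic bezier drawn with `<path>`. Its stroke #000000 means cut at S879, F1216. After flipping Y the toolpath is (53.992,112.443) → (50.607,118.688) → (57.602,119.490) → (71.517,116.251) → (88.887,110.370) → (106.250,103.247) → (120.143,96.282).

Shape 2 is a regular polygon drawn with `<path>`. Its stroke #000000 means cut at S879, F1216. After flipping Y the toolpath is (81.696,13.886) → (75.289,16.143) → (74.040,22.820) → (79.198,27.240) → (85.605,24.983) → (86.854,18.306) → (81.696,13.886), returning to the start.

Shape 3 is a open polyline drawn with `<polyline>`. Its stroke #000000 means cut at S879, F1216. After flipping Y the toolpath is (151.576,27.133) → (65.441,130.151) → (58.311,95.094).

Shape 4 is a rectangle drawn with `<rect>`. Its stroke #000000 means cut at S879, F1216. After flipping Y the toolpath is (51.533,94.234) → (72.131,94.234) → (72.131,53.053) → (51.533,53.053) → (51.533,94.234), returning to the start.

Shape 5 is a quadratic bezier drawn with `<path>`. Its stroke #000000 means cut at S879, F1216. After flipping Y the toolpath is (141.806,40.569) → (124.103,34.448) → (107.323,31.391) → (91.467,31.398) → (76.534,34.469) → (62.526,40.603) → (49.441,49.802).

Shape 6 is a regular polygon drawn with `<path>`. Its stroke #000000 means cut at S879, F1216. After flipping Y the toolpath is (41.281,84.777) → (27.464,101.330) → (29.399,122.805) → (45.952,136.622) → (67.427,134.687) → (81.244,118.134) → (79.309,96.659) → (62.756,82.842) → (41.281,84.777), returning to the start.

Shape 7 is a quadratic bezier drawn with `<path>`. Its stroke #000000 means cut at S879, F1216. After flipping Y the toolpath is (114.570,105.646) → (98.656,94.609) → (83.174,84.144) → (68.124,74.251) → (53.505,64.930) → (39.318,56.182) → (25.562,48.006).

Shape 8 is a quadratic bezier drawn with `<path>`. Its stroke #000000 means cut at S879, F1216. After flipping Y the toolpath is (80.549,24.738) → (81.897,15.607) → (84.840,9.742) → (89.376,7.141) → (95.506,7.805) → (103.230,11.733) → (112.548,18.927).

; Generated by LaserGRBL
G21
G90
G0 X53.992 Y112.443
M4 S879
G01 X50.607 Y118.688 F1216
G01 X57.602 Y119.490
G01 X71.517 Y116.251
G01 X88.887 Y110.370
G01 X106.250 Y103.247
G01 X120.143 Y96.282
M5
G0 X81.696 Y13.886
M4 S879
G01 X75.289 Y16.143 F1216
G01 X74.040 Y22.820
G01 X79.198 Y27.240
G01 X85.605 Y24.983
G01 X86.854 Y18.306
G01 X81.696 Y13.886
M5
G0 X151.576 Y27.133
M4 S879
G01 X65.441 Y130.151 F1216
G01 X58.311 Y95.094
M5
G0 X51.533 Y94.234
M4 S879
G01 X72.131 Y94.234 F1216
G01 X72.131 Y53.053
G01 X51.533 Y53.053
G01 X51.533 Y94.234
M5
G0 X141.806 Y40.569
M4 S879
G01 X124.103 Y34.448 F1216
G01 X107.323 Y31.391
G01 X91.467 Y31.398
G01 X76.534 Y34.469
G01 X62.526 Y40.603
G01 X49.441 Y49.802
M5
G0 X41.281 Y84.777
M4 S879
G01 X27.464 Y101.330 F1216
G01 X29.399 Y122.805
G01 X45.952 Y136.622
G01 X67.427 Y134.687
G01 X81.244 Y118.134
G01 X79.309 Y96.659
G01 X62.756 Y82.842
G01 X41.281 Y84.777
M5
G0 X114.570 Y105.646
M4 S879
G01 X98.656 Y94.609 F1216
G01 X83.174 Y84.144
G01 X68.124 Y74.251
G01 X53.505 Y64.930
G01 X39.318 Y56.182
G01 X25.562 Y48.006
M5
G0 X80.549 Y24.738
M4 S879
G01 X81.897 Y15.607 F1216
G01 X84.840 Y9.742
G01 X89.376 Y7.141
G01 X95.506 Y7.805
G01 X103.230 Y11.733
G01 X112.548 Y18.927
M5
G0 X0.000 Y0.000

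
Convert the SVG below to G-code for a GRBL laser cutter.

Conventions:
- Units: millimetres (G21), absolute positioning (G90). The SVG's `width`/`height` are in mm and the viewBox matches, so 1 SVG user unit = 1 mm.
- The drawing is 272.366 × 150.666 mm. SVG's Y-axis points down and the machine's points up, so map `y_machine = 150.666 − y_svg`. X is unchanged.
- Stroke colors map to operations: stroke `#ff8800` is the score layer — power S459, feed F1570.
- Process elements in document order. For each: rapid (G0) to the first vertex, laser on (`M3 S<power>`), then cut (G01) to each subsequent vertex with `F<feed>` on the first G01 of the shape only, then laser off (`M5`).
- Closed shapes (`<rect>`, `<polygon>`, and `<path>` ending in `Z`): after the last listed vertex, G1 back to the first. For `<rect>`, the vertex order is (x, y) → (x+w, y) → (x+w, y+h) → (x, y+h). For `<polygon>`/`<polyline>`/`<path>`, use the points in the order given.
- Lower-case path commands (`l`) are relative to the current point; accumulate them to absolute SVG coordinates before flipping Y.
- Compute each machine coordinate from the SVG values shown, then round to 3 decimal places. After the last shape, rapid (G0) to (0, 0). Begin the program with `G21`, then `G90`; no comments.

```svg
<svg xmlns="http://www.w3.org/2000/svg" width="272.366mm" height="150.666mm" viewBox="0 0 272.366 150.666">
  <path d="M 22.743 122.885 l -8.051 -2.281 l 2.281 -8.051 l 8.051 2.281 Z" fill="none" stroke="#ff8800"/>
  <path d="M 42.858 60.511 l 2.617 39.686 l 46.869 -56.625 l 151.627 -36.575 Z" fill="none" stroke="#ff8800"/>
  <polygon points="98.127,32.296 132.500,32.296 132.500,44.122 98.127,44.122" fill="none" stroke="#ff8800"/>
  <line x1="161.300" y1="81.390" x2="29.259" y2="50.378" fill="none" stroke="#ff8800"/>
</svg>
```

G21
G90
G0 X22.743 Y27.781
M3 S459
G01 X14.692 Y30.062 F1570
G01 X16.973 Y38.113
G01 X25.024 Y35.832
G01 X22.743 Y27.781
M5
G0 X42.858 Y90.155
M3 S459
G01 X45.475 Y50.469 F1570
G01 X92.344 Y107.094
G01 X243.971 Y143.669
G01 X42.858 Y90.155
M5
G0 X98.127 Y118.370
M3 S459
G01 X132.500 Y118.370 F1570
G01 X132.500 Y106.544
G01 X98.127 Y106.544
G01 X98.127 Y118.370
M5
G0 X161.300 Y69.276
M3 S459
G01 X29.259 Y100.288 F1570
M5
G0 X0.000 Y0.000

Since the viewBox matches the mm dimensions, user units are millimetres directly. The only transform is the Y-flip y_m = 150.666 − y_svg.

Shape 1 is a regular polygon drawn with `<path>`. Its stroke #ff8800 means score at S459, F1570. After flipping Y the toolpath is (22.743,27.781) → (14.692,30.062) → (16.973,38.113) → (25.024,35.832) → (22.743,27.781), returning to the start.

Shape 2 is a closed polygon drawn with `<path>`. Its stroke #ff8800 means score at S459, F1570. After flipping Y the toolpath is (42.858,90.155) → (45.475,50.469) → (92.344,107.094) → (243.971,143.669) → (42.858,90.155), returning to the start.

Shape 3 is a rectangle drawn with `<polygon>`. Its stroke #ff8800 means score at S459, F1570. After flipping Y the toolpath is (98.127,118.370) → (132.500,118.370) → (132.500,106.544) → (98.127,106.544) → (98.127,118.370), returning to the start.

Shape 4 is a line segment drawn with `<line>`. Its stroke #ff8800 means score at S459, F1570. After flipping Y the toolpath is (161.300,69.276) → (29.259,100.288).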